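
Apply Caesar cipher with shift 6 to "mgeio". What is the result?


Caesar cipher: shift "mgeio" by 6
  'm' (pos 12) + 6 = pos 18 = 's'
  'g' (pos 6) + 6 = pos 12 = 'm'
  'e' (pos 4) + 6 = pos 10 = 'k'
  'i' (pos 8) + 6 = pos 14 = 'o'
  'o' (pos 14) + 6 = pos 20 = 'u'
Result: smkou

smkou


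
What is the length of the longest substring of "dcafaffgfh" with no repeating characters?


Input: "dcafaffgfh"
Sliding window (track last position of each char):
  Position 0 ('d'): window [0,0] length 1 -- new best
  Position 1 ('c'): window [0,1] length 2 -- new best
  Position 2 ('a'): window [0,2] length 3 -- new best
  Position 3 ('f'): window [0,3] length 4 -- new best
  Position 4 ('a'): repeat (last at 2), move window start to 3
  Position 4 ('a'): window [3,4] length 2
  Position 5 ('f'): repeat (last at 3), move window start to 4
  Position 5 ('f'): window [4,5] length 2
  Position 6 ('f'): repeat (last at 5), move window start to 6
  Position 6 ('f'): window [6,6] length 1
  Position 7 ('g'): window [6,7] length 2
  Position 8 ('f'): repeat (last at 6), move window start to 7
  Position 8 ('f'): window [7,8] length 2
  Position 9 ('h'): window [7,9] length 3
Longest substring with no repeats: "dcaf" with length 4

4


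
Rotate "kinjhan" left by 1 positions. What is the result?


Input: "kinjhan", rotate left by 1
First 1 characters: "k"
Remaining characters: "injhan"
Concatenate remaining + first: "injhan" + "k" = "injhank"

injhank


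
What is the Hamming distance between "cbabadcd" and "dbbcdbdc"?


Comparing "cbabadcd" and "dbbcdbdc" position by position:
  Position 0: 'c' vs 'd' => differ
  Position 1: 'b' vs 'b' => same
  Position 2: 'a' vs 'b' => differ
  Position 3: 'b' vs 'c' => differ
  Position 4: 'a' vs 'd' => differ
  Position 5: 'd' vs 'b' => differ
  Position 6: 'c' vs 'd' => differ
  Position 7: 'd' vs 'c' => differ
Total differences (Hamming distance): 7

7


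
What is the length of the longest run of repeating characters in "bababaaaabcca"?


Input: "bababaaaabcca"
Scanning for longest run:
  Position 1 ('a'): new char, reset run to 1
  Position 2 ('b'): new char, reset run to 1
  Position 3 ('a'): new char, reset run to 1
  Position 4 ('b'): new char, reset run to 1
  Position 5 ('a'): new char, reset run to 1
  Position 6 ('a'): continues run of 'a', length=2
  Position 7 ('a'): continues run of 'a', length=3
  Position 8 ('a'): continues run of 'a', length=4
  Position 9 ('b'): new char, reset run to 1
  Position 10 ('c'): new char, reset run to 1
  Position 11 ('c'): continues run of 'c', length=2
  Position 12 ('a'): new char, reset run to 1
Longest run: 'a' with length 4

4


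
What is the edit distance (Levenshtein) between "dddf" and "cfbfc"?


Computing edit distance: "dddf" -> "cfbfc"
DP table:
           c    f    b    f    c
      0    1    2    3    4    5
  d   1    1    2    3    4    5
  d   2    2    2    3    4    5
  d   3    3    3    3    4    5
  f   4    4    3    4    3    4
Edit distance = dp[4][5] = 4

4


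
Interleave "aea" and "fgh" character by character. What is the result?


Interleaving "aea" and "fgh":
  Position 0: 'a' from first, 'f' from second => "af"
  Position 1: 'e' from first, 'g' from second => "eg"
  Position 2: 'a' from first, 'h' from second => "ah"
Result: afegah

afegah


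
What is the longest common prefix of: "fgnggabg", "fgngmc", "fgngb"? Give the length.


Words: fgnggabg, fgngmc, fgngb
  Position 0: all 'f' => match
  Position 1: all 'g' => match
  Position 2: all 'n' => match
  Position 3: all 'g' => match
  Position 4: ('g', 'm', 'b') => mismatch, stop
LCP = "fgng" (length 4)

4


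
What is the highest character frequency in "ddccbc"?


Input: ddccbc
Character counts:
  'b': 1
  'c': 3
  'd': 2
Maximum frequency: 3

3


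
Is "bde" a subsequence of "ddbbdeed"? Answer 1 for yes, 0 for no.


Check if "bde" is a subsequence of "ddbbdeed"
Greedy scan:
  Position 0 ('d'): no match needed
  Position 1 ('d'): no match needed
  Position 2 ('b'): matches sub[0] = 'b'
  Position 3 ('b'): no match needed
  Position 4 ('d'): matches sub[1] = 'd'
  Position 5 ('e'): matches sub[2] = 'e'
  Position 6 ('e'): no match needed
  Position 7 ('d'): no match needed
All 3 characters matched => is a subsequence

1


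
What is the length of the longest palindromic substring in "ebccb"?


Input: "ebccb"
Checking substrings for palindromes:
  [1:5] "bccb" (len 4) => palindrome
  [2:4] "cc" (len 2) => palindrome
Longest palindromic substring: "bccb" with length 4

4


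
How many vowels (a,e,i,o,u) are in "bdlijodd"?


Input: bdlijodd
Checking each character:
  'b' at position 0: consonant
  'd' at position 1: consonant
  'l' at position 2: consonant
  'i' at position 3: vowel (running total: 1)
  'j' at position 4: consonant
  'o' at position 5: vowel (running total: 2)
  'd' at position 6: consonant
  'd' at position 7: consonant
Total vowels: 2

2


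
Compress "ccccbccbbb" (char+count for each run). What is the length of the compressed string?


Input: ccccbccbbb
Runs:
  'c' x 4 => "c4"
  'b' x 1 => "b1"
  'c' x 2 => "c2"
  'b' x 3 => "b3"
Compressed: "c4b1c2b3"
Compressed length: 8

8


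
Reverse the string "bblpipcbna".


Input: bblpipcbna
Reading characters right to left:
  Position 9: 'a'
  Position 8: 'n'
  Position 7: 'b'
  Position 6: 'c'
  Position 5: 'p'
  Position 4: 'i'
  Position 3: 'p'
  Position 2: 'l'
  Position 1: 'b'
  Position 0: 'b'
Reversed: anbcpiplbb

anbcpiplbb


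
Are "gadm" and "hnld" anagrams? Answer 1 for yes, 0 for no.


Strings: "gadm", "hnld"
Sorted first:  adgm
Sorted second: dhln
Differ at position 0: 'a' vs 'd' => not anagrams

0


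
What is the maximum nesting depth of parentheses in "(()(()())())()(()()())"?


Input: "(()(()())())()(()()())"
Tracking depth:
  Position 0 '(': depth becomes 1
  Position 1 '(': depth becomes 2
  Position 2 ')': depth becomes 1
  Position 3 '(': depth becomes 2
  Position 4 '(': depth becomes 3
  Position 5 ')': depth becomes 2
  Position 6 '(': depth becomes 3
  Position 7 ')': depth becomes 2
  Position 8 ')': depth becomes 1
  Position 9 '(': depth becomes 2
  Position 10 ')': depth becomes 1
  Position 11 ')': depth becomes 0
  Position 12 '(': depth becomes 1
  Position 13 ')': depth becomes 0
  Position 14 '(': depth becomes 1
  Position 15 '(': depth becomes 2
  Position 16 ')': depth becomes 1
  Position 17 '(': depth becomes 2
  Position 18 ')': depth becomes 1
  Position 19 '(': depth becomes 2
  Position 20 ')': depth becomes 1
  Position 21 ')': depth becomes 0
Maximum depth reached: 3

3


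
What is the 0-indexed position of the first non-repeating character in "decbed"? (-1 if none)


Input: decbed
Character frequencies:
  'b': 1
  'c': 1
  'd': 2
  'e': 2
Scanning left to right for freq == 1:
  Position 0 ('d'): freq=2, skip
  Position 1 ('e'): freq=2, skip
  Position 2 ('c'): unique! => answer = 2

2


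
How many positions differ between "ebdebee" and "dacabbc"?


Comparing "ebdebee" and "dacabbc" position by position:
  Position 0: 'e' vs 'd' => DIFFER
  Position 1: 'b' vs 'a' => DIFFER
  Position 2: 'd' vs 'c' => DIFFER
  Position 3: 'e' vs 'a' => DIFFER
  Position 4: 'b' vs 'b' => same
  Position 5: 'e' vs 'b' => DIFFER
  Position 6: 'e' vs 'c' => DIFFER
Positions that differ: 6

6


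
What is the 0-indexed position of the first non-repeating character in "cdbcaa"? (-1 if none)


Input: cdbcaa
Character frequencies:
  'a': 2
  'b': 1
  'c': 2
  'd': 1
Scanning left to right for freq == 1:
  Position 0 ('c'): freq=2, skip
  Position 1 ('d'): unique! => answer = 1

1


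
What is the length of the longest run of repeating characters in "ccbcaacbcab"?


Input: "ccbcaacbcab"
Scanning for longest run:
  Position 1 ('c'): continues run of 'c', length=2
  Position 2 ('b'): new char, reset run to 1
  Position 3 ('c'): new char, reset run to 1
  Position 4 ('a'): new char, reset run to 1
  Position 5 ('a'): continues run of 'a', length=2
  Position 6 ('c'): new char, reset run to 1
  Position 7 ('b'): new char, reset run to 1
  Position 8 ('c'): new char, reset run to 1
  Position 9 ('a'): new char, reset run to 1
  Position 10 ('b'): new char, reset run to 1
Longest run: 'c' with length 2

2


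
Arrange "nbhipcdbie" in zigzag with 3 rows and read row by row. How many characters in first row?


Zigzag "nbhipcdbie" into 3 rows:
Placing characters:
  'n' => row 0
  'b' => row 1
  'h' => row 2
  'i' => row 1
  'p' => row 0
  'c' => row 1
  'd' => row 2
  'b' => row 1
  'i' => row 0
  'e' => row 1
Rows:
  Row 0: "npi"
  Row 1: "bicbe"
  Row 2: "hd"
First row length: 3

3


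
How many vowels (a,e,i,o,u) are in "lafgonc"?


Input: lafgonc
Checking each character:
  'l' at position 0: consonant
  'a' at position 1: vowel (running total: 1)
  'f' at position 2: consonant
  'g' at position 3: consonant
  'o' at position 4: vowel (running total: 2)
  'n' at position 5: consonant
  'c' at position 6: consonant
Total vowels: 2

2


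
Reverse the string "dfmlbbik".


Input: dfmlbbik
Reading characters right to left:
  Position 7: 'k'
  Position 6: 'i'
  Position 5: 'b'
  Position 4: 'b'
  Position 3: 'l'
  Position 2: 'm'
  Position 1: 'f'
  Position 0: 'd'
Reversed: kibblmfd

kibblmfd


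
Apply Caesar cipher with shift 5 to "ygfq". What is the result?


Caesar cipher: shift "ygfq" by 5
  'y' (pos 24) + 5 = pos 3 = 'd'
  'g' (pos 6) + 5 = pos 11 = 'l'
  'f' (pos 5) + 5 = pos 10 = 'k'
  'q' (pos 16) + 5 = pos 21 = 'v'
Result: dlkv

dlkv


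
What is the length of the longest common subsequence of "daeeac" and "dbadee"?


LCS of "daeeac" and "dbadee"
DP table:
           d    b    a    d    e    e
      0    0    0    0    0    0    0
  d   0    1    1    1    1    1    1
  a   0    1    1    2    2    2    2
  e   0    1    1    2    2    3    3
  e   0    1    1    2    2    3    4
  a   0    1    1    2    2    3    4
  c   0    1    1    2    2    3    4
LCS length = dp[6][6] = 4

4


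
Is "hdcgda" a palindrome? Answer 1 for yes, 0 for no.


Input: hdcgda
Reversed: adgcdh
  Compare pos 0 ('h') with pos 5 ('a'): MISMATCH
  Compare pos 1 ('d') with pos 4 ('d'): match
  Compare pos 2 ('c') with pos 3 ('g'): MISMATCH
Result: not a palindrome

0


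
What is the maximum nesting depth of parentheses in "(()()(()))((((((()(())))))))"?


Input: "(()()(()))((((((()(())))))))"
Tracking depth:
  Position 0 '(': depth becomes 1
  Position 1 '(': depth becomes 2
  Position 2 ')': depth becomes 1
  Position 3 '(': depth becomes 2
  Position 4 ')': depth becomes 1
  Position 5 '(': depth becomes 2
  Position 6 '(': depth becomes 3
  Position 7 ')': depth becomes 2
  Position 8 ')': depth becomes 1
  Position 9 ')': depth becomes 0
  Position 10 '(': depth becomes 1
  Position 11 '(': depth becomes 2
  Position 12 '(': depth becomes 3
  Position 13 '(': depth becomes 4
  Position 14 '(': depth becomes 5
  Position 15 '(': depth becomes 6
  Position 16 '(': depth becomes 7
  Position 17 ')': depth becomes 6
  Position 18 '(': depth becomes 7
  Position 19 '(': depth becomes 8
  Position 20 ')': depth becomes 7
  Position 21 ')': depth becomes 6
  Position 22 ')': depth becomes 5
  Position 23 ')': depth becomes 4
  Position 24 ')': depth becomes 3
  Position 25 ')': depth becomes 2
  Position 26 ')': depth becomes 1
  Position 27 ')': depth becomes 0
Maximum depth reached: 8

8


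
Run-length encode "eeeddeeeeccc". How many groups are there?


Input: eeeddeeeeccc
Scanning for consecutive runs:
  Group 1: 'e' x 3 (positions 0-2)
  Group 2: 'd' x 2 (positions 3-4)
  Group 3: 'e' x 4 (positions 5-8)
  Group 4: 'c' x 3 (positions 9-11)
Total groups: 4

4


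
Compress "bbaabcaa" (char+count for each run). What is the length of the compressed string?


Input: bbaabcaa
Runs:
  'b' x 2 => "b2"
  'a' x 2 => "a2"
  'b' x 1 => "b1"
  'c' x 1 => "c1"
  'a' x 2 => "a2"
Compressed: "b2a2b1c1a2"
Compressed length: 10

10


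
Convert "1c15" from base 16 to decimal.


Input: "1c15" in base 16
Positional expansion:
  Digit '1' (value 1) x 16^3 = 4096
  Digit 'c' (value 12) x 16^2 = 3072
  Digit '1' (value 1) x 16^1 = 16
  Digit '5' (value 5) x 16^0 = 5
Sum = 7189

7189


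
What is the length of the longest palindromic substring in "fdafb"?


Input: "fdafb"
Checking substrings for palindromes:
  No multi-char palindromic substrings found
Longest palindromic substring: "f" with length 1

1


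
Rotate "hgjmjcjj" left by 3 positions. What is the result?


Input: "hgjmjcjj", rotate left by 3
First 3 characters: "hgj"
Remaining characters: "mjcjj"
Concatenate remaining + first: "mjcjj" + "hgj" = "mjcjjhgj"

mjcjjhgj


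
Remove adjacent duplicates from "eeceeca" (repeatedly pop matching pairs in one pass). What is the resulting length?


Input: eeceeca
Stack-based adjacent duplicate removal:
  Read 'e': push. Stack: e
  Read 'e': matches stack top 'e' => pop. Stack: (empty)
  Read 'c': push. Stack: c
  Read 'e': push. Stack: ce
  Read 'e': matches stack top 'e' => pop. Stack: c
  Read 'c': matches stack top 'c' => pop. Stack: (empty)
  Read 'a': push. Stack: a
Final stack: "a" (length 1)

1


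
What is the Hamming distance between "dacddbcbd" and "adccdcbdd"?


Comparing "dacddbcbd" and "adccdcbdd" position by position:
  Position 0: 'd' vs 'a' => differ
  Position 1: 'a' vs 'd' => differ
  Position 2: 'c' vs 'c' => same
  Position 3: 'd' vs 'c' => differ
  Position 4: 'd' vs 'd' => same
  Position 5: 'b' vs 'c' => differ
  Position 6: 'c' vs 'b' => differ
  Position 7: 'b' vs 'd' => differ
  Position 8: 'd' vs 'd' => same
Total differences (Hamming distance): 6

6


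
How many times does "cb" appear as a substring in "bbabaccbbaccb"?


Searching for "cb" in "bbabaccbbaccb"
Scanning each position:
  Position 0: "bb" => no
  Position 1: "ba" => no
  Position 2: "ab" => no
  Position 3: "ba" => no
  Position 4: "ac" => no
  Position 5: "cc" => no
  Position 6: "cb" => MATCH
  Position 7: "bb" => no
  Position 8: "ba" => no
  Position 9: "ac" => no
  Position 10: "cc" => no
  Position 11: "cb" => MATCH
Total occurrences: 2

2


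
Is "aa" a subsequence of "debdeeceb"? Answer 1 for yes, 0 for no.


Check if "aa" is a subsequence of "debdeeceb"
Greedy scan:
  Position 0 ('d'): no match needed
  Position 1 ('e'): no match needed
  Position 2 ('b'): no match needed
  Position 3 ('d'): no match needed
  Position 4 ('e'): no match needed
  Position 5 ('e'): no match needed
  Position 6 ('c'): no match needed
  Position 7 ('e'): no match needed
  Position 8 ('b'): no match needed
Only matched 0/2 characters => not a subsequence

0


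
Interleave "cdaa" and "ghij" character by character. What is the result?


Interleaving "cdaa" and "ghij":
  Position 0: 'c' from first, 'g' from second => "cg"
  Position 1: 'd' from first, 'h' from second => "dh"
  Position 2: 'a' from first, 'i' from second => "ai"
  Position 3: 'a' from first, 'j' from second => "aj"
Result: cgdhaiaj

cgdhaiaj


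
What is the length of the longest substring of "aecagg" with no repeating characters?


Input: "aecagg"
Sliding window (track last position of each char):
  Position 0 ('a'): window [0,0] length 1 -- new best
  Position 1 ('e'): window [0,1] length 2 -- new best
  Position 2 ('c'): window [0,2] length 3 -- new best
  Position 3 ('a'): repeat (last at 0), move window start to 1
  Position 3 ('a'): window [1,3] length 3
  Position 4 ('g'): window [1,4] length 4 -- new best
  Position 5 ('g'): repeat (last at 4), move window start to 5
  Position 5 ('g'): window [5,5] length 1
Longest substring with no repeats: "ecag" with length 4

4


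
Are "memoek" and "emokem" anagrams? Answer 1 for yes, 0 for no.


Strings: "memoek", "emokem"
Sorted first:  eekmmo
Sorted second: eekmmo
Sorted forms match => anagrams

1


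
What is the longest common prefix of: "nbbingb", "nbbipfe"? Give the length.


Words: nbbingb, nbbipfe
  Position 0: all 'n' => match
  Position 1: all 'b' => match
  Position 2: all 'b' => match
  Position 3: all 'i' => match
  Position 4: ('n', 'p') => mismatch, stop
LCP = "nbbi" (length 4)

4


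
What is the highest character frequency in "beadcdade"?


Input: beadcdade
Character counts:
  'a': 2
  'b': 1
  'c': 1
  'd': 3
  'e': 2
Maximum frequency: 3

3


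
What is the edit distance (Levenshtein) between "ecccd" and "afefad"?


Computing edit distance: "ecccd" -> "afefad"
DP table:
           a    f    e    f    a    d
      0    1    2    3    4    5    6
  e   1    1    2    2    3    4    5
  c   2    2    2    3    3    4    5
  c   3    3    3    3    4    4    5
  c   4    4    4    4    4    5    5
  d   5    5    5    5    5    5    5
Edit distance = dp[5][6] = 5

5


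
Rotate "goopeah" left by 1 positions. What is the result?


Input: "goopeah", rotate left by 1
First 1 characters: "g"
Remaining characters: "oopeah"
Concatenate remaining + first: "oopeah" + "g" = "oopeahg"

oopeahg


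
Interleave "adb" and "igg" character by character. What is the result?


Interleaving "adb" and "igg":
  Position 0: 'a' from first, 'i' from second => "ai"
  Position 1: 'd' from first, 'g' from second => "dg"
  Position 2: 'b' from first, 'g' from second => "bg"
Result: aidgbg

aidgbg


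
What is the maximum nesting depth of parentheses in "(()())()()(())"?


Input: "(()())()()(())"
Tracking depth:
  Position 0 '(': depth becomes 1
  Position 1 '(': depth becomes 2
  Position 2 ')': depth becomes 1
  Position 3 '(': depth becomes 2
  Position 4 ')': depth becomes 1
  Position 5 ')': depth becomes 0
  Position 6 '(': depth becomes 1
  Position 7 ')': depth becomes 0
  Position 8 '(': depth becomes 1
  Position 9 ')': depth becomes 0
  Position 10 '(': depth becomes 1
  Position 11 '(': depth becomes 2
  Position 12 ')': depth becomes 1
  Position 13 ')': depth becomes 0
Maximum depth reached: 2

2


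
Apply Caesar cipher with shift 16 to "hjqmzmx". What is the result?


Caesar cipher: shift "hjqmzmx" by 16
  'h' (pos 7) + 16 = pos 23 = 'x'
  'j' (pos 9) + 16 = pos 25 = 'z'
  'q' (pos 16) + 16 = pos 6 = 'g'
  'm' (pos 12) + 16 = pos 2 = 'c'
  'z' (pos 25) + 16 = pos 15 = 'p'
  'm' (pos 12) + 16 = pos 2 = 'c'
  'x' (pos 23) + 16 = pos 13 = 'n'
Result: xzgcpcn

xzgcpcn


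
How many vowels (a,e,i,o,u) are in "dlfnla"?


Input: dlfnla
Checking each character:
  'd' at position 0: consonant
  'l' at position 1: consonant
  'f' at position 2: consonant
  'n' at position 3: consonant
  'l' at position 4: consonant
  'a' at position 5: vowel (running total: 1)
Total vowels: 1

1


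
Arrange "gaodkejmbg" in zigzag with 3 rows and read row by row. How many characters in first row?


Zigzag "gaodkejmbg" into 3 rows:
Placing characters:
  'g' => row 0
  'a' => row 1
  'o' => row 2
  'd' => row 1
  'k' => row 0
  'e' => row 1
  'j' => row 2
  'm' => row 1
  'b' => row 0
  'g' => row 1
Rows:
  Row 0: "gkb"
  Row 1: "ademg"
  Row 2: "oj"
First row length: 3

3


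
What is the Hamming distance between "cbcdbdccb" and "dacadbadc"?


Comparing "cbcdbdccb" and "dacadbadc" position by position:
  Position 0: 'c' vs 'd' => differ
  Position 1: 'b' vs 'a' => differ
  Position 2: 'c' vs 'c' => same
  Position 3: 'd' vs 'a' => differ
  Position 4: 'b' vs 'd' => differ
  Position 5: 'd' vs 'b' => differ
  Position 6: 'c' vs 'a' => differ
  Position 7: 'c' vs 'd' => differ
  Position 8: 'b' vs 'c' => differ
Total differences (Hamming distance): 8

8


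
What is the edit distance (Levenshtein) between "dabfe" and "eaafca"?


Computing edit distance: "dabfe" -> "eaafca"
DP table:
           e    a    a    f    c    a
      0    1    2    3    4    5    6
  d   1    1    2    3    4    5    6
  a   2    2    1    2    3    4    5
  b   3    3    2    2    3    4    5
  f   4    4    3    3    2    3    4
  e   5    4    4    4    3    3    4
Edit distance = dp[5][6] = 4

4


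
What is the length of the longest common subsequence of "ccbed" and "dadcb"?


LCS of "ccbed" and "dadcb"
DP table:
           d    a    d    c    b
      0    0    0    0    0    0
  c   0    0    0    0    1    1
  c   0    0    0    0    1    1
  b   0    0    0    0    1    2
  e   0    0    0    0    1    2
  d   0    1    1    1    1    2
LCS length = dp[5][5] = 2

2


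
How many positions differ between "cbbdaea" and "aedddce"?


Comparing "cbbdaea" and "aedddce" position by position:
  Position 0: 'c' vs 'a' => DIFFER
  Position 1: 'b' vs 'e' => DIFFER
  Position 2: 'b' vs 'd' => DIFFER
  Position 3: 'd' vs 'd' => same
  Position 4: 'a' vs 'd' => DIFFER
  Position 5: 'e' vs 'c' => DIFFER
  Position 6: 'a' vs 'e' => DIFFER
Positions that differ: 6

6


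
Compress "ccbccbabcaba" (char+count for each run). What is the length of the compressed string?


Input: ccbccbabcaba
Runs:
  'c' x 2 => "c2"
  'b' x 1 => "b1"
  'c' x 2 => "c2"
  'b' x 1 => "b1"
  'a' x 1 => "a1"
  'b' x 1 => "b1"
  'c' x 1 => "c1"
  'a' x 1 => "a1"
  'b' x 1 => "b1"
  'a' x 1 => "a1"
Compressed: "c2b1c2b1a1b1c1a1b1a1"
Compressed length: 20

20


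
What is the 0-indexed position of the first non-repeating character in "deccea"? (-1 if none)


Input: deccea
Character frequencies:
  'a': 1
  'c': 2
  'd': 1
  'e': 2
Scanning left to right for freq == 1:
  Position 0 ('d'): unique! => answer = 0

0


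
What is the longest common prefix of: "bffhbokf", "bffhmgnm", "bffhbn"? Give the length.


Words: bffhbokf, bffhmgnm, bffhbn
  Position 0: all 'b' => match
  Position 1: all 'f' => match
  Position 2: all 'f' => match
  Position 3: all 'h' => match
  Position 4: ('b', 'm', 'b') => mismatch, stop
LCP = "bffh" (length 4)

4


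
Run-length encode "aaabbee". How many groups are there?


Input: aaabbee
Scanning for consecutive runs:
  Group 1: 'a' x 3 (positions 0-2)
  Group 2: 'b' x 2 (positions 3-4)
  Group 3: 'e' x 2 (positions 5-6)
Total groups: 3

3


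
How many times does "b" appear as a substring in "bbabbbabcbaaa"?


Searching for "b" in "bbabbbabcbaaa"
Scanning each position:
  Position 0: "b" => MATCH
  Position 1: "b" => MATCH
  Position 2: "a" => no
  Position 3: "b" => MATCH
  Position 4: "b" => MATCH
  Position 5: "b" => MATCH
  Position 6: "a" => no
  Position 7: "b" => MATCH
  Position 8: "c" => no
  Position 9: "b" => MATCH
  Position 10: "a" => no
  Position 11: "a" => no
  Position 12: "a" => no
Total occurrences: 7

7


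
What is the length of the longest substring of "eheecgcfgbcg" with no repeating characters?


Input: "eheecgcfgbcg"
Sliding window (track last position of each char):
  Position 0 ('e'): window [0,0] length 1 -- new best
  Position 1 ('h'): window [0,1] length 2 -- new best
  Position 2 ('e'): repeat (last at 0), move window start to 1
  Position 2 ('e'): window [1,2] length 2
  Position 3 ('e'): repeat (last at 2), move window start to 3
  Position 3 ('e'): window [3,3] length 1
  Position 4 ('c'): window [3,4] length 2
  Position 5 ('g'): window [3,5] length 3 -- new best
  Position 6 ('c'): repeat (last at 4), move window start to 5
  Position 6 ('c'): window [5,6] length 2
  Position 7 ('f'): window [5,7] length 3
  Position 8 ('g'): repeat (last at 5), move window start to 6
  Position 8 ('g'): window [6,8] length 3
  Position 9 ('b'): window [6,9] length 4 -- new best
  Position 10 ('c'): repeat (last at 6), move window start to 7
  Position 10 ('c'): window [7,10] length 4
  Position 11 ('g'): repeat (last at 8), move window start to 9
  Position 11 ('g'): window [9,11] length 3
Longest substring with no repeats: "cfgb" with length 4

4


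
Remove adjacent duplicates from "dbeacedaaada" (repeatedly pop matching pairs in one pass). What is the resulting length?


Input: dbeacedaaada
Stack-based adjacent duplicate removal:
  Read 'd': push. Stack: d
  Read 'b': push. Stack: db
  Read 'e': push. Stack: dbe
  Read 'a': push. Stack: dbea
  Read 'c': push. Stack: dbeac
  Read 'e': push. Stack: dbeace
  Read 'd': push. Stack: dbeaced
  Read 'a': push. Stack: dbeaceda
  Read 'a': matches stack top 'a' => pop. Stack: dbeaced
  Read 'a': push. Stack: dbeaceda
  Read 'd': push. Stack: dbeacedad
  Read 'a': push. Stack: dbeacedada
Final stack: "dbeacedada" (length 10)

10


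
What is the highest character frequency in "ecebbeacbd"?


Input: ecebbeacbd
Character counts:
  'a': 1
  'b': 3
  'c': 2
  'd': 1
  'e': 3
Maximum frequency: 3

3


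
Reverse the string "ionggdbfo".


Input: ionggdbfo
Reading characters right to left:
  Position 8: 'o'
  Position 7: 'f'
  Position 6: 'b'
  Position 5: 'd'
  Position 4: 'g'
  Position 3: 'g'
  Position 2: 'n'
  Position 1: 'o'
  Position 0: 'i'
Reversed: ofbdggnoi

ofbdggnoi


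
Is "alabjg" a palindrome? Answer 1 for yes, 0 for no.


Input: alabjg
Reversed: gjbala
  Compare pos 0 ('a') with pos 5 ('g'): MISMATCH
  Compare pos 1 ('l') with pos 4 ('j'): MISMATCH
  Compare pos 2 ('a') with pos 3 ('b'): MISMATCH
Result: not a palindrome

0


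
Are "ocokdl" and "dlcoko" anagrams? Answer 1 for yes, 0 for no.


Strings: "ocokdl", "dlcoko"
Sorted first:  cdkloo
Sorted second: cdkloo
Sorted forms match => anagrams

1


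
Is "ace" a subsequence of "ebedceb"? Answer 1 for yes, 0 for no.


Check if "ace" is a subsequence of "ebedceb"
Greedy scan:
  Position 0 ('e'): no match needed
  Position 1 ('b'): no match needed
  Position 2 ('e'): no match needed
  Position 3 ('d'): no match needed
  Position 4 ('c'): no match needed
  Position 5 ('e'): no match needed
  Position 6 ('b'): no match needed
Only matched 0/3 characters => not a subsequence

0


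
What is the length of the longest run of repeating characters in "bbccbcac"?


Input: "bbccbcac"
Scanning for longest run:
  Position 1 ('b'): continues run of 'b', length=2
  Position 2 ('c'): new char, reset run to 1
  Position 3 ('c'): continues run of 'c', length=2
  Position 4 ('b'): new char, reset run to 1
  Position 5 ('c'): new char, reset run to 1
  Position 6 ('a'): new char, reset run to 1
  Position 7 ('c'): new char, reset run to 1
Longest run: 'b' with length 2

2


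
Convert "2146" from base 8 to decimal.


Input: "2146" in base 8
Positional expansion:
  Digit '2' (value 2) x 8^3 = 1024
  Digit '1' (value 1) x 8^2 = 64
  Digit '4' (value 4) x 8^1 = 32
  Digit '6' (value 6) x 8^0 = 6
Sum = 1126

1126


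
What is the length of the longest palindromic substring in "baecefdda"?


Input: "baecefdda"
Checking substrings for palindromes:
  [2:5] "ece" (len 3) => palindrome
  [6:8] "dd" (len 2) => palindrome
Longest palindromic substring: "ece" with length 3

3


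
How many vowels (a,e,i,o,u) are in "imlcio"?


Input: imlcio
Checking each character:
  'i' at position 0: vowel (running total: 1)
  'm' at position 1: consonant
  'l' at position 2: consonant
  'c' at position 3: consonant
  'i' at position 4: vowel (running total: 2)
  'o' at position 5: vowel (running total: 3)
Total vowels: 3

3


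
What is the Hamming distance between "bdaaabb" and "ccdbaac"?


Comparing "bdaaabb" and "ccdbaac" position by position:
  Position 0: 'b' vs 'c' => differ
  Position 1: 'd' vs 'c' => differ
  Position 2: 'a' vs 'd' => differ
  Position 3: 'a' vs 'b' => differ
  Position 4: 'a' vs 'a' => same
  Position 5: 'b' vs 'a' => differ
  Position 6: 'b' vs 'c' => differ
Total differences (Hamming distance): 6

6


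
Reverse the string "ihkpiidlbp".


Input: ihkpiidlbp
Reading characters right to left:
  Position 9: 'p'
  Position 8: 'b'
  Position 7: 'l'
  Position 6: 'd'
  Position 5: 'i'
  Position 4: 'i'
  Position 3: 'p'
  Position 2: 'k'
  Position 1: 'h'
  Position 0: 'i'
Reversed: pbldiipkhi

pbldiipkhi


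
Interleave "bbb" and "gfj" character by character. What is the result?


Interleaving "bbb" and "gfj":
  Position 0: 'b' from first, 'g' from second => "bg"
  Position 1: 'b' from first, 'f' from second => "bf"
  Position 2: 'b' from first, 'j' from second => "bj"
Result: bgbfbj

bgbfbj


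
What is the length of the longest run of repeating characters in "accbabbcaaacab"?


Input: "accbabbcaaacab"
Scanning for longest run:
  Position 1 ('c'): new char, reset run to 1
  Position 2 ('c'): continues run of 'c', length=2
  Position 3 ('b'): new char, reset run to 1
  Position 4 ('a'): new char, reset run to 1
  Position 5 ('b'): new char, reset run to 1
  Position 6 ('b'): continues run of 'b', length=2
  Position 7 ('c'): new char, reset run to 1
  Position 8 ('a'): new char, reset run to 1
  Position 9 ('a'): continues run of 'a', length=2
  Position 10 ('a'): continues run of 'a', length=3
  Position 11 ('c'): new char, reset run to 1
  Position 12 ('a'): new char, reset run to 1
  Position 13 ('b'): new char, reset run to 1
Longest run: 'a' with length 3

3


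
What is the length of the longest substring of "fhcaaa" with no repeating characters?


Input: "fhcaaa"
Sliding window (track last position of each char):
  Position 0 ('f'): window [0,0] length 1 -- new best
  Position 1 ('h'): window [0,1] length 2 -- new best
  Position 2 ('c'): window [0,2] length 3 -- new best
  Position 3 ('a'): window [0,3] length 4 -- new best
  Position 4 ('a'): repeat (last at 3), move window start to 4
  Position 4 ('a'): window [4,4] length 1
  Position 5 ('a'): repeat (last at 4), move window start to 5
  Position 5 ('a'): window [5,5] length 1
Longest substring with no repeats: "fhca" with length 4

4


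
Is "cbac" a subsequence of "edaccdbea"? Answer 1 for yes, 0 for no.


Check if "cbac" is a subsequence of "edaccdbea"
Greedy scan:
  Position 0 ('e'): no match needed
  Position 1 ('d'): no match needed
  Position 2 ('a'): no match needed
  Position 3 ('c'): matches sub[0] = 'c'
  Position 4 ('c'): no match needed
  Position 5 ('d'): no match needed
  Position 6 ('b'): matches sub[1] = 'b'
  Position 7 ('e'): no match needed
  Position 8 ('a'): matches sub[2] = 'a'
Only matched 3/4 characters => not a subsequence

0


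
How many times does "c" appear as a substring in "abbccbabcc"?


Searching for "c" in "abbccbabcc"
Scanning each position:
  Position 0: "a" => no
  Position 1: "b" => no
  Position 2: "b" => no
  Position 3: "c" => MATCH
  Position 4: "c" => MATCH
  Position 5: "b" => no
  Position 6: "a" => no
  Position 7: "b" => no
  Position 8: "c" => MATCH
  Position 9: "c" => MATCH
Total occurrences: 4

4


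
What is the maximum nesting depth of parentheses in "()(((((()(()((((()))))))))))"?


Input: "()(((((()(()((((()))))))))))"
Tracking depth:
  Position 0 '(': depth becomes 1
  Position 1 ')': depth becomes 0
  Position 2 '(': depth becomes 1
  Position 3 '(': depth becomes 2
  Position 4 '(': depth becomes 3
  Position 5 '(': depth becomes 4
  Position 6 '(': depth becomes 5
  Position 7 '(': depth becomes 6
  Position 8 ')': depth becomes 5
  Position 9 '(': depth becomes 6
  Position 10 '(': depth becomes 7
  Position 11 ')': depth becomes 6
  Position 12 '(': depth becomes 7
  Position 13 '(': depth becomes 8
  Position 14 '(': depth becomes 9
  Position 15 '(': depth becomes 10
  Position 16 '(': depth becomes 11
  Position 17 ')': depth becomes 10
  Position 18 ')': depth becomes 9
  Position 19 ')': depth becomes 8
  Position 20 ')': depth becomes 7
  Position 21 ')': depth becomes 6
  Position 22 ')': depth becomes 5
  Position 23 ')': depth becomes 4
  Position 24 ')': depth becomes 3
  Position 25 ')': depth becomes 2
  Position 26 ')': depth becomes 1
  Position 27 ')': depth becomes 0
Maximum depth reached: 11

11


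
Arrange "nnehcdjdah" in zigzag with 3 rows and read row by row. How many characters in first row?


Zigzag "nnehcdjdah" into 3 rows:
Placing characters:
  'n' => row 0
  'n' => row 1
  'e' => row 2
  'h' => row 1
  'c' => row 0
  'd' => row 1
  'j' => row 2
  'd' => row 1
  'a' => row 0
  'h' => row 1
Rows:
  Row 0: "nca"
  Row 1: "nhddh"
  Row 2: "ej"
First row length: 3

3


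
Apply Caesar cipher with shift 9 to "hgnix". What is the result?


Caesar cipher: shift "hgnix" by 9
  'h' (pos 7) + 9 = pos 16 = 'q'
  'g' (pos 6) + 9 = pos 15 = 'p'
  'n' (pos 13) + 9 = pos 22 = 'w'
  'i' (pos 8) + 9 = pos 17 = 'r'
  'x' (pos 23) + 9 = pos 6 = 'g'
Result: qpwrg

qpwrg


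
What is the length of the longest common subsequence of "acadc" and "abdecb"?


LCS of "acadc" and "abdecb"
DP table:
           a    b    d    e    c    b
      0    0    0    0    0    0    0
  a   0    1    1    1    1    1    1
  c   0    1    1    1    1    2    2
  a   0    1    1    1    1    2    2
  d   0    1    1    2    2    2    2
  c   0    1    1    2    2    3    3
LCS length = dp[5][6] = 3

3


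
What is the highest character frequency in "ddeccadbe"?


Input: ddeccadbe
Character counts:
  'a': 1
  'b': 1
  'c': 2
  'd': 3
  'e': 2
Maximum frequency: 3

3


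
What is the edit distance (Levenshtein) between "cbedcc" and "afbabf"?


Computing edit distance: "cbedcc" -> "afbabf"
DP table:
           a    f    b    a    b    f
      0    1    2    3    4    5    6
  c   1    1    2    3    4    5    6
  b   2    2    2    2    3    4    5
  e   3    3    3    3    3    4    5
  d   4    4    4    4    4    4    5
  c   5    5    5    5    5    5    5
  c   6    6    6    6    6    6    6
Edit distance = dp[6][6] = 6

6


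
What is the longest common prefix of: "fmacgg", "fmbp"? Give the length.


Words: fmacgg, fmbp
  Position 0: all 'f' => match
  Position 1: all 'm' => match
  Position 2: ('a', 'b') => mismatch, stop
LCP = "fm" (length 2)

2


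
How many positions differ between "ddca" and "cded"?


Comparing "ddca" and "cded" position by position:
  Position 0: 'd' vs 'c' => DIFFER
  Position 1: 'd' vs 'd' => same
  Position 2: 'c' vs 'e' => DIFFER
  Position 3: 'a' vs 'd' => DIFFER
Positions that differ: 3

3


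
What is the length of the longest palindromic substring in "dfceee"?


Input: "dfceee"
Checking substrings for palindromes:
  [3:6] "eee" (len 3) => palindrome
  [3:5] "ee" (len 2) => palindrome
  [4:6] "ee" (len 2) => palindrome
Longest palindromic substring: "eee" with length 3

3


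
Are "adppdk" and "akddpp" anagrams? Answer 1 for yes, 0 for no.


Strings: "adppdk", "akddpp"
Sorted first:  addkpp
Sorted second: addkpp
Sorted forms match => anagrams

1


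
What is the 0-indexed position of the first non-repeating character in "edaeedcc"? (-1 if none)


Input: edaeedcc
Character frequencies:
  'a': 1
  'c': 2
  'd': 2
  'e': 3
Scanning left to right for freq == 1:
  Position 0 ('e'): freq=3, skip
  Position 1 ('d'): freq=2, skip
  Position 2 ('a'): unique! => answer = 2

2


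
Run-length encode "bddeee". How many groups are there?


Input: bddeee
Scanning for consecutive runs:
  Group 1: 'b' x 1 (positions 0-0)
  Group 2: 'd' x 2 (positions 1-2)
  Group 3: 'e' x 3 (positions 3-5)
Total groups: 3

3


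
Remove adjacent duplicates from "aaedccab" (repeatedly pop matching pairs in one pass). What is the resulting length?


Input: aaedccab
Stack-based adjacent duplicate removal:
  Read 'a': push. Stack: a
  Read 'a': matches stack top 'a' => pop. Stack: (empty)
  Read 'e': push. Stack: e
  Read 'd': push. Stack: ed
  Read 'c': push. Stack: edc
  Read 'c': matches stack top 'c' => pop. Stack: ed
  Read 'a': push. Stack: eda
  Read 'b': push. Stack: edab
Final stack: "edab" (length 4)

4


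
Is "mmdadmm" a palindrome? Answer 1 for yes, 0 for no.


Input: mmdadmm
Reversed: mmdadmm
  Compare pos 0 ('m') with pos 6 ('m'): match
  Compare pos 1 ('m') with pos 5 ('m'): match
  Compare pos 2 ('d') with pos 4 ('d'): match
Result: palindrome

1


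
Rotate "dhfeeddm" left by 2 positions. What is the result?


Input: "dhfeeddm", rotate left by 2
First 2 characters: "dh"
Remaining characters: "feeddm"
Concatenate remaining + first: "feeddm" + "dh" = "feeddmdh"

feeddmdh


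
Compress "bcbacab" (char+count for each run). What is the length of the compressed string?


Input: bcbacab
Runs:
  'b' x 1 => "b1"
  'c' x 1 => "c1"
  'b' x 1 => "b1"
  'a' x 1 => "a1"
  'c' x 1 => "c1"
  'a' x 1 => "a1"
  'b' x 1 => "b1"
Compressed: "b1c1b1a1c1a1b1"
Compressed length: 14

14


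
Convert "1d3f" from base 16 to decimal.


Input: "1d3f" in base 16
Positional expansion:
  Digit '1' (value 1) x 16^3 = 4096
  Digit 'd' (value 13) x 16^2 = 3328
  Digit '3' (value 3) x 16^1 = 48
  Digit 'f' (value 15) x 16^0 = 15
Sum = 7487

7487


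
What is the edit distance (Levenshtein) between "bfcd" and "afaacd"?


Computing edit distance: "bfcd" -> "afaacd"
DP table:
           a    f    a    a    c    d
      0    1    2    3    4    5    6
  b   1    1    2    3    4    5    6
  f   2    2    1    2    3    4    5
  c   3    3    2    2    3    3    4
  d   4    4    3    3    3    4    3
Edit distance = dp[4][6] = 3

3


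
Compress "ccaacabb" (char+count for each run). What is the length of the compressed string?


Input: ccaacabb
Runs:
  'c' x 2 => "c2"
  'a' x 2 => "a2"
  'c' x 1 => "c1"
  'a' x 1 => "a1"
  'b' x 2 => "b2"
Compressed: "c2a2c1a1b2"
Compressed length: 10

10


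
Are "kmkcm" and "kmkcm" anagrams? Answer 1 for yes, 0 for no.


Strings: "kmkcm", "kmkcm"
Sorted first:  ckkmm
Sorted second: ckkmm
Sorted forms match => anagrams

1


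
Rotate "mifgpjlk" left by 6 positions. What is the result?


Input: "mifgpjlk", rotate left by 6
First 6 characters: "mifgpj"
Remaining characters: "lk"
Concatenate remaining + first: "lk" + "mifgpj" = "lkmifgpj"

lkmifgpj


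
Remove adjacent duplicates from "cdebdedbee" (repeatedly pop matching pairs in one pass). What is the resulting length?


Input: cdebdedbee
Stack-based adjacent duplicate removal:
  Read 'c': push. Stack: c
  Read 'd': push. Stack: cd
  Read 'e': push. Stack: cde
  Read 'b': push. Stack: cdeb
  Read 'd': push. Stack: cdebd
  Read 'e': push. Stack: cdebde
  Read 'd': push. Stack: cdebded
  Read 'b': push. Stack: cdebdedb
  Read 'e': push. Stack: cdebdedbe
  Read 'e': matches stack top 'e' => pop. Stack: cdebdedb
Final stack: "cdebdedb" (length 8)

8


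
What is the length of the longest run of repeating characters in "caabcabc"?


Input: "caabcabc"
Scanning for longest run:
  Position 1 ('a'): new char, reset run to 1
  Position 2 ('a'): continues run of 'a', length=2
  Position 3 ('b'): new char, reset run to 1
  Position 4 ('c'): new char, reset run to 1
  Position 5 ('a'): new char, reset run to 1
  Position 6 ('b'): new char, reset run to 1
  Position 7 ('c'): new char, reset run to 1
Longest run: 'a' with length 2

2


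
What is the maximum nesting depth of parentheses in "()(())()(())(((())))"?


Input: "()(())()(())(((())))"
Tracking depth:
  Position 0 '(': depth becomes 1
  Position 1 ')': depth becomes 0
  Position 2 '(': depth becomes 1
  Position 3 '(': depth becomes 2
  Position 4 ')': depth becomes 1
  Position 5 ')': depth becomes 0
  Position 6 '(': depth becomes 1
  Position 7 ')': depth becomes 0
  Position 8 '(': depth becomes 1
  Position 9 '(': depth becomes 2
  Position 10 ')': depth becomes 1
  Position 11 ')': depth becomes 0
  Position 12 '(': depth becomes 1
  Position 13 '(': depth becomes 2
  Position 14 '(': depth becomes 3
  Position 15 '(': depth becomes 4
  Position 16 ')': depth becomes 3
  Position 17 ')': depth becomes 2
  Position 18 ')': depth becomes 1
  Position 19 ')': depth becomes 0
Maximum depth reached: 4

4


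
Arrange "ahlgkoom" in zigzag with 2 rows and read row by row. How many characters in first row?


Zigzag "ahlgkoom" into 2 rows:
Placing characters:
  'a' => row 0
  'h' => row 1
  'l' => row 0
  'g' => row 1
  'k' => row 0
  'o' => row 1
  'o' => row 0
  'm' => row 1
Rows:
  Row 0: "alko"
  Row 1: "hgom"
First row length: 4

4


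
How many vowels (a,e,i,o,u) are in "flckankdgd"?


Input: flckankdgd
Checking each character:
  'f' at position 0: consonant
  'l' at position 1: consonant
  'c' at position 2: consonant
  'k' at position 3: consonant
  'a' at position 4: vowel (running total: 1)
  'n' at position 5: consonant
  'k' at position 6: consonant
  'd' at position 7: consonant
  'g' at position 8: consonant
  'd' at position 9: consonant
Total vowels: 1

1
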